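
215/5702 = 215/5702 = 0.04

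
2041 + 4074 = 6115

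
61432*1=61432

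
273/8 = 34  +  1/8 = 34.12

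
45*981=44145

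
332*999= 331668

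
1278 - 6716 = -5438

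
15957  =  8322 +7635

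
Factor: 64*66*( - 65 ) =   -  2^7* 3^1*5^1*11^1*  13^1  =  -274560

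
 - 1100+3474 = 2374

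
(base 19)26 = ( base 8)54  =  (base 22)20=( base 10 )44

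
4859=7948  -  3089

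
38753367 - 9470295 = 29283072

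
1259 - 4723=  - 3464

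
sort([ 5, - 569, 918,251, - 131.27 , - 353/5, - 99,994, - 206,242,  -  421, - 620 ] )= [ - 620, - 569,-421, - 206, - 131.27, - 99, - 353/5, 5,242 , 251, 918,  994 ] 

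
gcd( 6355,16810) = 205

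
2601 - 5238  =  -2637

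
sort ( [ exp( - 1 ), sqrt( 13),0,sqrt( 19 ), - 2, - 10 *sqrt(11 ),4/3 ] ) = [-10*sqrt( 11), - 2,0,exp( - 1), 4/3, sqrt( 13 ),sqrt( 19 )]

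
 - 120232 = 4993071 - 5113303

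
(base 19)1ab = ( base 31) i4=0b1000110010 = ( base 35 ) G2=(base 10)562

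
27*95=2565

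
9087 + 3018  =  12105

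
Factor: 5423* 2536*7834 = 2^4 * 11^1*17^1*29^1*317^1 * 3917^1 = 107738871152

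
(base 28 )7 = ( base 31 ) 7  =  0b111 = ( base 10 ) 7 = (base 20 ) 7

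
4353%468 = 141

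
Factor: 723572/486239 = 2^2*13^( - 1)*37^1*113^( - 1 )*331^( - 1)*4889^1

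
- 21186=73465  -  94651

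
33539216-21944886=11594330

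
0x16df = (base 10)5855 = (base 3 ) 22000212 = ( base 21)D5H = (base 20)ecf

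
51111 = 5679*9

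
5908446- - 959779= 6868225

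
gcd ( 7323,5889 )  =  3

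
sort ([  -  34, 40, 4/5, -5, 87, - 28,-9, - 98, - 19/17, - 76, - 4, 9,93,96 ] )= [ - 98, - 76, - 34,- 28, - 9, - 5, - 4, -19/17, 4/5, 9, 40, 87,93,96]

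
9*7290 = 65610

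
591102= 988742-397640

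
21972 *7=153804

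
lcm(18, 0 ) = 0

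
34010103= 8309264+25700839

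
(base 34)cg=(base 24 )HG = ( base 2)110101000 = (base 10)424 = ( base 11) 356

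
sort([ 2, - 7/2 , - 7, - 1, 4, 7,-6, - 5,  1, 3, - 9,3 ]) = [ - 9, - 7, - 6, - 5, - 7/2 , - 1, 1,2,3, 3 , 4,7 ] 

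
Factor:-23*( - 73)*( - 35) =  - 5^1*7^1* 23^1* 73^1 = -58765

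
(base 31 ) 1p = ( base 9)62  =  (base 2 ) 111000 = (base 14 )40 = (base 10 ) 56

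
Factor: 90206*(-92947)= -2^1*23^1*37^1*41^1*53^1*2267^1 = -8384377082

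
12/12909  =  4/4303 = 0.00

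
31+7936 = 7967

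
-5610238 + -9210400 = -14820638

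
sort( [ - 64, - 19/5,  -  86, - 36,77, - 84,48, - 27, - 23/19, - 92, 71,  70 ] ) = [-92,-86,-84 , -64, - 36,-27, - 19/5,  -  23/19,48,70,71,  77 ]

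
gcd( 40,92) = 4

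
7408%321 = 25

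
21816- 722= 21094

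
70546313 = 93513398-22967085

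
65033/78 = 833+59/78 = 833.76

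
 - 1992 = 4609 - 6601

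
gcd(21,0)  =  21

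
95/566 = 95/566 = 0.17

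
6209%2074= 2061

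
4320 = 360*12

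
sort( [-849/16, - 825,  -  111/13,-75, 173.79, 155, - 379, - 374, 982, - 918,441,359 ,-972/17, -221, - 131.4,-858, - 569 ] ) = [ - 918, - 858,  -  825, - 569, - 379,- 374, - 221, - 131.4,  -  75, - 972/17,  -  849/16, - 111/13,155, 173.79, 359,441,982] 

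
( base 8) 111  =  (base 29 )2F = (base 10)73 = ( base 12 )61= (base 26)2L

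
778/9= 778/9= 86.44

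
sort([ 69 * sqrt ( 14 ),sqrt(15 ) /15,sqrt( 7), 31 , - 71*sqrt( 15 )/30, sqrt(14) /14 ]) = [  -  71*sqrt( 15 )/30,sqrt( 15) /15,sqrt( 14 )/14, sqrt( 7),  31,69*sqrt( 14) ] 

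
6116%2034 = 14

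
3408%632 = 248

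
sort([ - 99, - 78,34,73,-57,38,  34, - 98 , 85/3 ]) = [ - 99, - 98 , - 78, - 57,85/3,  34,34,38,73]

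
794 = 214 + 580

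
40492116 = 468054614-427562498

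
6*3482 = 20892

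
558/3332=279/1666 = 0.17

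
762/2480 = 381/1240 = 0.31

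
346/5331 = 346/5331 = 0.06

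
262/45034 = 131/22517 = 0.01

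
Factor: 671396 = 2^2*11^1*15259^1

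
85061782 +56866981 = 141928763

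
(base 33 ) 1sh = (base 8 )3756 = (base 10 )2030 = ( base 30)27K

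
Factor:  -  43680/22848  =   - 65/34 = -2^( - 1 )*5^1*13^1*17^( - 1 ) 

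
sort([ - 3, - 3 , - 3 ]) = [ - 3, - 3, - 3 ] 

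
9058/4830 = 647/345 = 1.88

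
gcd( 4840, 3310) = 10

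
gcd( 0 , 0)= 0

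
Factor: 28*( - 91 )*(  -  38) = 2^3*7^2 * 13^1*19^1 = 96824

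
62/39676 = 31/19838 = 0.00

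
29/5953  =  29/5953 = 0.00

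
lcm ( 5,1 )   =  5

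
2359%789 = 781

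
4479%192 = 63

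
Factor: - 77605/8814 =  - 2^( - 1 )*3^( - 1)*5^1*11^1*13^( - 1)*17^1*83^1 * 113^(-1 ) 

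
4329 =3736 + 593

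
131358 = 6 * 21893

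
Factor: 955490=2^1*5^1 * 95549^1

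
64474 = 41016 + 23458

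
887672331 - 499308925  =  388363406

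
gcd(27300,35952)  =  84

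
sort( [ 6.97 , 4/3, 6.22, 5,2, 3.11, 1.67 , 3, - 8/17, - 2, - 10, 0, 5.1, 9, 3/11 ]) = [ - 10, - 2, - 8/17, 0, 3/11 , 4/3,  1.67, 2,3, 3.11,  5, 5.1, 6.22, 6.97,9]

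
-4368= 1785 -6153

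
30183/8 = 30183/8= 3772.88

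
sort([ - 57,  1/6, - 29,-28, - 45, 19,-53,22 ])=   [ - 57, - 53, - 45, - 29  , - 28, 1/6, 19,22]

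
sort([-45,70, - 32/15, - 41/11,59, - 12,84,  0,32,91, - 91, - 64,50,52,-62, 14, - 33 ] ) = [ - 91, - 64, - 62,-45, - 33, - 12, -41/11, - 32/15,0, 14,32, 50,52, 59,70, 84,91] 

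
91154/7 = 13022 = 13022.00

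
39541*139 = 5496199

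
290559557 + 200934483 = 491494040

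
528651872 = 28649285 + 500002587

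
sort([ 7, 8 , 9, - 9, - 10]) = [ - 10,- 9,7,  8, 9 ] 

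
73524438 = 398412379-324887941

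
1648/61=27 + 1/61 = 27.02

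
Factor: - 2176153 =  - 7^1*17^1*18287^1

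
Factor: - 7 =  - 7^1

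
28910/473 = 61 + 57/473 = 61.12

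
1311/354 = 3 + 83/118 = 3.70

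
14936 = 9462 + 5474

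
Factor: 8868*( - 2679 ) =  - 2^2*3^2 *19^1 * 47^1*739^1 = - 23757372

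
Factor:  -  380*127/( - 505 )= 9652/101=2^2*19^1*101^(-1 )*127^1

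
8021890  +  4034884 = 12056774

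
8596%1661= 291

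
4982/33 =150+32/33 = 150.97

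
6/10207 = 6/10207 = 0.00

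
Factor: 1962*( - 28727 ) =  - 2^1*3^2*23^1*109^1*1249^1 = - 56362374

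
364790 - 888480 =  - 523690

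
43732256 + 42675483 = 86407739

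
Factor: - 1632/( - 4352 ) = 2^( - 3) * 3^1 = 3/8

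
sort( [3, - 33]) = [ - 33, 3 ]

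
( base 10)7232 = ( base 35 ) 5vm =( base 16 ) 1C40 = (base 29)8HB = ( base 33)6L5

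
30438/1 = 30438 =30438.00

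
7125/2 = 3562 + 1/2 = 3562.50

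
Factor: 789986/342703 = 2^1* 17^( - 1)*19^( - 1)*1061^( - 1)*394993^1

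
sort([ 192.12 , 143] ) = [ 143, 192.12] 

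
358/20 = 179/10 = 17.90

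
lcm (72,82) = 2952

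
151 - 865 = - 714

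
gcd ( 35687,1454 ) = 1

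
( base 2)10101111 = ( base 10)175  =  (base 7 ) 340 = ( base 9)214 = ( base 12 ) 127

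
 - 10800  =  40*( -270 ) 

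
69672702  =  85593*814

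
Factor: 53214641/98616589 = 17^1 * 103^1 * 3041^(-1 )*30391^1* 32429^( -1 )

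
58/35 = 1 + 23/35=1.66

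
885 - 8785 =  - 7900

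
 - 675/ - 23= 675/23 = 29.35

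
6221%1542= 53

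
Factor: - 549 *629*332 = -114646572 = - 2^2*3^2*17^1*37^1 * 61^1 *83^1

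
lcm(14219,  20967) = 1237053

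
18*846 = 15228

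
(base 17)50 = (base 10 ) 85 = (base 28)31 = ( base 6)221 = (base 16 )55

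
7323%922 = 869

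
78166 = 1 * 78166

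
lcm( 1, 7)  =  7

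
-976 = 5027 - 6003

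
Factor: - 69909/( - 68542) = 2^(-1)* 3^1 * 7^1 * 43^ ( - 1 )*797^ ( - 1)*3329^1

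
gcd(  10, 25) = 5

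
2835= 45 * 63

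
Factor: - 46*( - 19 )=2^1*19^1*23^1=874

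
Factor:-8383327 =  - 8383327^1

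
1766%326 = 136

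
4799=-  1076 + 5875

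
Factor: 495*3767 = 1864665 = 3^2*5^1 *11^1*3767^1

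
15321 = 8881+6440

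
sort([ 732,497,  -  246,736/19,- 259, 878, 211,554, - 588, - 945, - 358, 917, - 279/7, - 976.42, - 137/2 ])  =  [ - 976.42,  -  945, - 588,  -  358, - 259, - 246 , - 137/2, - 279/7,736/19 , 211  ,  497,  554 , 732, 878, 917]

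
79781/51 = 4693/3=1564.33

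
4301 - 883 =3418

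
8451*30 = 253530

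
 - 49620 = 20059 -69679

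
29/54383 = 29/54383 = 0.00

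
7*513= 3591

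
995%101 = 86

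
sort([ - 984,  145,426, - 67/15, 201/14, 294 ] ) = [-984, -67/15, 201/14, 145, 294,426] 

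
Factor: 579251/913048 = 2^(-3 ) * 61^( -1)*1871^(  -  1) * 579251^1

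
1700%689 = 322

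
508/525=508/525 = 0.97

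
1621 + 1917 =3538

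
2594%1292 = 10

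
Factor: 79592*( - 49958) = - 2^4*9949^1*24979^1= - 3976257136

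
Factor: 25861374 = 2^1*3^2*7^1*11^1* 47^1*397^1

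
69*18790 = 1296510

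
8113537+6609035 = 14722572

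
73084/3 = 24361 + 1/3 = 24361.33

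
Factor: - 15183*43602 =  - 662009166= - 2^1*3^3*7^1*13^2 *43^1*241^1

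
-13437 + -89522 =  - 102959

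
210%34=6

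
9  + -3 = 6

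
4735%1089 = 379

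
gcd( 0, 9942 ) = 9942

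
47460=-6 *(-7910)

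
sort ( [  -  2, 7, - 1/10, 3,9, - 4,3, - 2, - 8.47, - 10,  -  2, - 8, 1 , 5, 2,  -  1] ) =[ - 10, - 8.47, - 8, - 4, - 2, - 2, - 2, - 1,-1/10, 1,2,  3, 3, 5, 7, 9] 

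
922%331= 260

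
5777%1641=854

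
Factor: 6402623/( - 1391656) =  - 2^( - 3) * 7^(  -  1)*571^1  *  11213^1*24851^( - 1 )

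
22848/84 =272= 272.00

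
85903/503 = 170+393/503 =170.78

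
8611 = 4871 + 3740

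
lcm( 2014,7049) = 14098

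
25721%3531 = 1004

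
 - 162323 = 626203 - 788526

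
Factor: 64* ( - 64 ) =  - 4096  =  -2^12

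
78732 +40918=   119650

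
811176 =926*876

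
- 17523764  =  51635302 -69159066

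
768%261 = 246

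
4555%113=35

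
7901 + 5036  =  12937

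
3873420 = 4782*810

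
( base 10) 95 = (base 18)55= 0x5F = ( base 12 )7B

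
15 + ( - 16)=  -  1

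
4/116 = 1/29 = 0.03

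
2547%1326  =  1221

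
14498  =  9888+4610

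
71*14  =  994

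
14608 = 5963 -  - 8645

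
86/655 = 86/655 =0.13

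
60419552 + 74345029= 134764581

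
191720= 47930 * 4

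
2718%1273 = 172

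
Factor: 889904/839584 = 55619/52474 = 2^( - 1)*26237^( - 1)*55619^1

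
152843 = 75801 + 77042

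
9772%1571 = 346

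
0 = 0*( - 728)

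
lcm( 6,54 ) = 54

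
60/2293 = 60/2293 = 0.03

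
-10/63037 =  - 10/63037 = - 0.00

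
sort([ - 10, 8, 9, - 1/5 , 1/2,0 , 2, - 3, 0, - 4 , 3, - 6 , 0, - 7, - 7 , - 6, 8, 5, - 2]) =[ - 10,-7, - 7,-6,  -  6, - 4, - 3, - 2, -1/5 , 0, 0, 0, 1/2, 2, 3, 5, 8, 8, 9]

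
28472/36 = 790+ 8/9 = 790.89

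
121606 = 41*2966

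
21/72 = 7/24= 0.29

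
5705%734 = 567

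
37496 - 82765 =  - 45269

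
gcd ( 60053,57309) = 7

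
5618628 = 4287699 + 1330929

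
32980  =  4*8245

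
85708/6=42854/3 = 14284.67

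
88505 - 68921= 19584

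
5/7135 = 1/1427 = 0.00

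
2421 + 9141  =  11562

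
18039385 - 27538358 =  - 9498973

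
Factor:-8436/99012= - 19/223 =- 19^1*223^( - 1)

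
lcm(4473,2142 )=152082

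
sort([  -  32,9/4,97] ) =[  -  32, 9/4,97] 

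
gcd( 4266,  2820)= 6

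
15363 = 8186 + 7177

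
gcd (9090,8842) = 2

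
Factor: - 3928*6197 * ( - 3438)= 83687163408 = 2^4*3^2*191^1*491^1*6197^1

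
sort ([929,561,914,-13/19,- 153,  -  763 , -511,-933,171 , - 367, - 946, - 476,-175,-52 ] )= [-946, - 933, -763,-511,-476, - 367, - 175, - 153, - 52, - 13/19,171, 561,  914, 929]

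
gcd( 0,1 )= 1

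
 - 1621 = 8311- 9932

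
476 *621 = 295596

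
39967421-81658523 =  - 41691102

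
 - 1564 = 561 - 2125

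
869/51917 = 869/51917 =0.02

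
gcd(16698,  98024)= 2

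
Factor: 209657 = 7^1*61^1  *491^1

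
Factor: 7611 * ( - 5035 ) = -3^1*5^1*19^1*43^1*53^1 * 59^1 = - 38321385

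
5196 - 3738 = 1458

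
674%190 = 104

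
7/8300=7/8300=   0.00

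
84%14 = 0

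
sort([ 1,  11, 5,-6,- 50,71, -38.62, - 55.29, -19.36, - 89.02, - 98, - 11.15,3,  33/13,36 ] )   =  [-98,-89.02,-55.29, - 50, - 38.62,  -  19.36 ,-11.15, - 6, 1  ,  33/13, 3, 5,11,  36, 71]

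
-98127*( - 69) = 6770763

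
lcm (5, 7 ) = 35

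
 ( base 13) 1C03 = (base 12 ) 2544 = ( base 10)4228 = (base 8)10204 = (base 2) 1000010000100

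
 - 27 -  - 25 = -2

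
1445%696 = 53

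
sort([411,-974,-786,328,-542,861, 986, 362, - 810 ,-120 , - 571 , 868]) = [ - 974,  -  810, - 786,  -  571, - 542,  -  120, 328,362,411 , 861,868,986]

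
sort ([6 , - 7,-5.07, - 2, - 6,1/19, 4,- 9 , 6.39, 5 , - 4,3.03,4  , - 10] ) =[ - 10, - 9, - 7,-6,-5.07, - 4 , - 2 , 1/19,3.03,  4,4, 5, 6 , 6.39]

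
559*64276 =35930284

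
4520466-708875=3811591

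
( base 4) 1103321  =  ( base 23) a3a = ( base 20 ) d89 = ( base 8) 12371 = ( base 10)5369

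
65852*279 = 18372708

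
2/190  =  1/95 = 0.01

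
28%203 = 28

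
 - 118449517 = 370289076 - 488738593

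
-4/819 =- 4/819 = - 0.00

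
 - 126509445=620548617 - 747058062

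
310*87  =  26970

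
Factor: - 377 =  - 13^1*29^1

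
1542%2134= 1542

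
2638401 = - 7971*( - 331 ) 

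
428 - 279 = 149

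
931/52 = 17 + 47/52 = 17.90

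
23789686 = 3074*7739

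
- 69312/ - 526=34656/263 = 131.77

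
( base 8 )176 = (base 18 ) 70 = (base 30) 46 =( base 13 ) 99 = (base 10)126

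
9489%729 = 12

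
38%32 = 6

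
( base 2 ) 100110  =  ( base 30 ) 18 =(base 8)46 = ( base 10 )38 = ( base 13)2c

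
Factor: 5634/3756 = 2^( - 1 )*3^1 = 3/2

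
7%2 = 1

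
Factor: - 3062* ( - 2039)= 2^1*1531^1*2039^1 = 6243418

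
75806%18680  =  1086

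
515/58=515/58 = 8.88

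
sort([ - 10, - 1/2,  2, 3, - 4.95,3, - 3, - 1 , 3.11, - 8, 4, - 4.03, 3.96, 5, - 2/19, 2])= [ - 10, - 8 , - 4.95,- 4.03, - 3,-1, - 1/2, - 2/19  ,  2, 2,3, 3, 3.11, 3.96, 4, 5]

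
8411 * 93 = 782223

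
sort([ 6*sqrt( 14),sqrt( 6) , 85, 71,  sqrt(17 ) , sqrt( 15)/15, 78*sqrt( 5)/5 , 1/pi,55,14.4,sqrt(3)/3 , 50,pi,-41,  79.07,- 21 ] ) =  [ - 41, - 21,sqrt( 15)/15,  1/pi,sqrt(3)/3,sqrt( 6 ), pi,sqrt(17 ),14.4,6* sqrt(14),78*sqrt( 5)/5, 50, 55,71,79.07, 85 ]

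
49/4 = 12  +  1/4= 12.25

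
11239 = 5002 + 6237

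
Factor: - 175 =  - 5^2*7^1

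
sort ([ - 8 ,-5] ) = [ - 8,-5]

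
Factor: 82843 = 37^1*2239^1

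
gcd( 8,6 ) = 2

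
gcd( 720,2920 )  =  40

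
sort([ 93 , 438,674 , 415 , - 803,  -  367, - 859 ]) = [ - 859,- 803, - 367, 93,415, 438, 674 ]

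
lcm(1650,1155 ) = 11550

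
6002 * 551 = 3307102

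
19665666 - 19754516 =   -  88850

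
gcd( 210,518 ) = 14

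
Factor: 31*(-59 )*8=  - 14632=- 2^3*31^1 * 59^1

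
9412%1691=957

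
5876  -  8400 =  -2524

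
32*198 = 6336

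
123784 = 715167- 591383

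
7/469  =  1/67= 0.01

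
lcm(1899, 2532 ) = 7596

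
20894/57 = 20894/57 = 366.56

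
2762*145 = 400490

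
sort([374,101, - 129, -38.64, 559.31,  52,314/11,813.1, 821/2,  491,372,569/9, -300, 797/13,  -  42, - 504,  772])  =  [ - 504, - 300, - 129,- 42,-38.64,314/11,52, 797/13,569/9 , 101,372,374,  821/2, 491, 559.31,772, 813.1 ] 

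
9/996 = 3/332 = 0.01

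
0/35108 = 0 = 0.00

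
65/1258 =65/1258 =0.05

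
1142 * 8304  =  9483168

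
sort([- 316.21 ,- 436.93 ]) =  [ - 436.93,-316.21 ] 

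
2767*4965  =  13738155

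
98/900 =49/450 =0.11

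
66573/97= 686 + 31/97 =686.32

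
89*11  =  979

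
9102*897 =8164494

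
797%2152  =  797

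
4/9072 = 1/2268 = 0.00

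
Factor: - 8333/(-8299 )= 13^1*43^ ( - 1)*193^(-1)*641^1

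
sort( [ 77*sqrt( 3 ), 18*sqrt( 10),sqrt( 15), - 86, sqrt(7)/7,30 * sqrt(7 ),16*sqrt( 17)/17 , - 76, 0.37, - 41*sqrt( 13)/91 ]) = [ - 86, - 76, - 41*sqrt( 13 ) /91, 0.37,sqrt( 7) /7,sqrt( 15 ),16*sqrt( 17 )/17, 18*sqrt( 10), 30*sqrt( 7 ),77*sqrt( 3) ] 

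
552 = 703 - 151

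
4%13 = 4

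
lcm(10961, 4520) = 438440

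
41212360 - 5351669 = 35860691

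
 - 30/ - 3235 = 6/647 = 0.01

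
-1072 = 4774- 5846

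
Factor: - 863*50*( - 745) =32146750= 2^1*5^3*149^1*863^1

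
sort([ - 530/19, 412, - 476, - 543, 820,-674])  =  [ - 674,  -  543, - 476, - 530/19,  412, 820]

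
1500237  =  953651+546586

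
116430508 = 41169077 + 75261431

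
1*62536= 62536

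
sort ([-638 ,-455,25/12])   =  [-638,  -  455, 25/12] 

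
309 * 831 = 256779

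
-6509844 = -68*95733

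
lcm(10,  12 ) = 60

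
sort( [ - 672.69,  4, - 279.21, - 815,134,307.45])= [ - 815, - 672.69, - 279.21, 4,134,307.45 ]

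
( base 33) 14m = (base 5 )14433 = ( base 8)2333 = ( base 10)1243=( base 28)1gb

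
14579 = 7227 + 7352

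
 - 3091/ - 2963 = 3091/2963 = 1.04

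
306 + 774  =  1080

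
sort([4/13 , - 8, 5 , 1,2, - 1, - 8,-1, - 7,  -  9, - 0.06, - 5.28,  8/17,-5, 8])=[ - 9, - 8, - 8,  -  7,-5.28, - 5, - 1, - 1, - 0.06, 4/13, 8/17, 1,2, 5 , 8]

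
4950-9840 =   -  4890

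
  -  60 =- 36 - 24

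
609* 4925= 2999325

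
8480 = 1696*5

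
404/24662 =202/12331 = 0.02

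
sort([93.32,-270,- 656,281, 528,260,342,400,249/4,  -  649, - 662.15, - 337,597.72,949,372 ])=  [-662.15, - 656,-649, - 337,-270, 249/4, 93.32, 260, 281,342, 372 , 400, 528, 597.72, 949 ] 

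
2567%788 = 203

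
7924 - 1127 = 6797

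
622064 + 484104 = 1106168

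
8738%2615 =893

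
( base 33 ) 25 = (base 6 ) 155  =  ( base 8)107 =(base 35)21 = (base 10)71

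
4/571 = 4/571=0.01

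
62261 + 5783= 68044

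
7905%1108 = 149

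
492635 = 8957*55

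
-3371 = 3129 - 6500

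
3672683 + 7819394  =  11492077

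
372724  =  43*8668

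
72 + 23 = 95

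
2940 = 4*735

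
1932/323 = 5  +  317/323 = 5.98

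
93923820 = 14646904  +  79276916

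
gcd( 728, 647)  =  1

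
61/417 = 61/417=0.15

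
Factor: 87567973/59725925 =5^( - 2)*7^( - 1) * 43^( - 1)*7937^ ( - 1)*8839^1*9907^1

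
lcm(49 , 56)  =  392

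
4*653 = 2612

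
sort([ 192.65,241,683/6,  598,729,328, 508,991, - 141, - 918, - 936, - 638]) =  [-936, - 918, - 638, - 141, 683/6, 192.65, 241 , 328, 508, 598,729,991 ]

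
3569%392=41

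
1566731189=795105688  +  771625501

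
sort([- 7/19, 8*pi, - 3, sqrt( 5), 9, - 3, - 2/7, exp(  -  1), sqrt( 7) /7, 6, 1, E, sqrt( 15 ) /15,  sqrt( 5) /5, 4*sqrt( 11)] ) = [-3, - 3,-7/19, - 2/7, sqrt( 15) /15,exp( - 1), sqrt( 7)/7, sqrt( 5) /5, 1,sqrt(5), E,  6,  9, 4  *  sqrt( 11 ),8*pi]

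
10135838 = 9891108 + 244730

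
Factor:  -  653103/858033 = -733/963 = -3^( - 2)*107^(- 1 )*733^1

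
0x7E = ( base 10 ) 126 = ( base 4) 1332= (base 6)330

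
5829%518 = 131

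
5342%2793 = 2549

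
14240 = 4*3560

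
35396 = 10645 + 24751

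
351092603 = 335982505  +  15110098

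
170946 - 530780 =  - 359834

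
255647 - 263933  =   - 8286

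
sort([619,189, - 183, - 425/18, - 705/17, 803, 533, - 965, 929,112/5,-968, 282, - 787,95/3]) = [ -968, - 965,-787,-183, - 705/17,-425/18,112/5,95/3, 189, 282,533 , 619, 803, 929 ]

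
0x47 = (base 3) 2122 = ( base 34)23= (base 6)155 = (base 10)71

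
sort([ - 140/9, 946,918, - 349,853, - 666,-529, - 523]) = [ - 666,-529, - 523,-349,-140/9,853,918,946 ] 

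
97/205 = 97/205  =  0.47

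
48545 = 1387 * 35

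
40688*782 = 31818016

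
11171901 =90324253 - 79152352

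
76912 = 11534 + 65378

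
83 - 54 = 29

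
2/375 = 2/375 = 0.01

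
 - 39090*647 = - 25291230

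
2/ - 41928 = -1 + 20963/20964  =  -0.00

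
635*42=26670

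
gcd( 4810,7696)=962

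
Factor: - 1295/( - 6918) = 2^( -1 ) * 3^( - 1)*5^1 * 7^1*37^1*1153^( - 1 ) 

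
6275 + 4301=10576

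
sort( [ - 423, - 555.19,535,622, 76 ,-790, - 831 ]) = [ - 831, -790, - 555.19, - 423 , 76,  535,622] 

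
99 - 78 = 21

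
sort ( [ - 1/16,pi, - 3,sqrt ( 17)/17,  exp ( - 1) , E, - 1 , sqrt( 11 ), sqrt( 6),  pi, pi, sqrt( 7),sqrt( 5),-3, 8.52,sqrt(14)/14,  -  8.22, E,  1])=[- 8.22,-3, - 3, - 1, - 1/16, sqrt(17)/17, sqrt( 14)/14,exp( - 1),  1, sqrt( 5 ), sqrt (6), sqrt(7),E, E  ,  pi, pi , pi, sqrt( 11 ), 8.52]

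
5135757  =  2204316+2931441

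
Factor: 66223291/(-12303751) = - 12303751^( - 1 )  *  66223291^1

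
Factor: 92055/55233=5/3 = 3^( - 1 )*5^1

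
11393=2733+8660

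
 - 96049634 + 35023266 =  - 61026368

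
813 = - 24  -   - 837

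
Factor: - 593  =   - 593^1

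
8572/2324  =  2143/581 = 3.69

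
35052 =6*5842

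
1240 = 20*62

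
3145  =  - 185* (  -  17 ) 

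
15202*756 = 11492712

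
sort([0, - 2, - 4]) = [- 4 , - 2, 0]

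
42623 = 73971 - 31348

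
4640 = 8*580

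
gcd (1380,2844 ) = 12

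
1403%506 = 391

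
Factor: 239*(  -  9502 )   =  -2270978 = - 2^1*239^1*4751^1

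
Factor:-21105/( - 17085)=21/17= 3^1*7^1*17^( - 1)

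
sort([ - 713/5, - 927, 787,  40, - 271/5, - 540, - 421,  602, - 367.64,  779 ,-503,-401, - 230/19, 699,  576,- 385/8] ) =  [ - 927, - 540, - 503, - 421, - 401,- 367.64, - 713/5, - 271/5, - 385/8 , - 230/19, 40, 576, 602 , 699, 779, 787 ] 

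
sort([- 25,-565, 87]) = [ - 565, - 25 , 87]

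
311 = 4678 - 4367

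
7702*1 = 7702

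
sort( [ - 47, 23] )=[ - 47,23]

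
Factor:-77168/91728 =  - 53/63=-  3^(- 2 )*7^ ( - 1 )*53^1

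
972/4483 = 972/4483 = 0.22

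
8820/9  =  980 = 980.00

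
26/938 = 13/469 = 0.03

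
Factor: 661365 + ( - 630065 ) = 2^2 * 5^2 *313^1 = 31300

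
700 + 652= 1352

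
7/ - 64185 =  - 7/64185  =  - 0.00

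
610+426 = 1036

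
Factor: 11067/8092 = 2^( - 2) * 3^1*17^ ( - 1 )*31^1 = 93/68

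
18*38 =684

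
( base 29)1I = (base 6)115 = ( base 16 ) 2F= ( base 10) 47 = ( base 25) 1M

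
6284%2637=1010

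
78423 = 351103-272680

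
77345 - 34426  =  42919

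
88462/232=44231/116=   381.30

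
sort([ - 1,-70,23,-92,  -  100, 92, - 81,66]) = [ - 100, - 92,  -  81,-70,-1,  23 , 66,92 ] 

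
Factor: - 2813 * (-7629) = 21460377 = 3^1* 29^1 * 97^1*2543^1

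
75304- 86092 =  - 10788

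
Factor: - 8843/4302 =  - 37/18 =- 2^(  -  1 )*3^( - 2 )*37^1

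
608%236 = 136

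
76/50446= 38/25223 = 0.00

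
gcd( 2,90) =2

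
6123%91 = 26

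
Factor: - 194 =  - 2^1 * 97^1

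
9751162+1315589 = 11066751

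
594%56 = 34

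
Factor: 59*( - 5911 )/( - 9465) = 3^(-1 )*5^ ( - 1)*23^1*59^1*257^1* 631^(-1 ) = 348749/9465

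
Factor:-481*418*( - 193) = 38804194 = 2^1*11^1*13^1*19^1 * 37^1 * 193^1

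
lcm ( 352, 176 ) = 352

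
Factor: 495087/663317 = 3^1*29^ ( - 1 )*89^( - 1)* 227^1 * 257^( - 1 )*727^1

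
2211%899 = 413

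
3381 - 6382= - 3001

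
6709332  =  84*79873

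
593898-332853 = 261045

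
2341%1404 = 937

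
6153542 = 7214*853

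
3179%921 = 416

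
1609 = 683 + 926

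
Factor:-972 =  - 2^2*3^5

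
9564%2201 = 760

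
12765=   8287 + 4478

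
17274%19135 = 17274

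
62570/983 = 62570/983 = 63.65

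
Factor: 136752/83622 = 296/181 = 2^3*37^1*181^( - 1)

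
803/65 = 12 + 23/65 =12.35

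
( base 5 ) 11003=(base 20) 1HD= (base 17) 2A5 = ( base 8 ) 1361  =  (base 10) 753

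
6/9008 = 3/4504 = 0.00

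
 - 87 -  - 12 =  - 75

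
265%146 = 119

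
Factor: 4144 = 2^4*7^1 * 37^1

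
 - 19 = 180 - 199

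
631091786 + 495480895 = 1126572681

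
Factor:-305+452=3^1*7^2 = 147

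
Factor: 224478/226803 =2^1 * 3^2*19^( - 1) * 23^( -1) * 173^(-1)*4157^1  =  74826/75601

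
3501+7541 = 11042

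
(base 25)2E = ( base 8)100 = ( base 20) 34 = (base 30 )24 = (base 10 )64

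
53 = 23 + 30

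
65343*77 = 5031411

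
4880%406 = 8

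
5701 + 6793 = 12494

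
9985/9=1109 + 4/9 = 1109.44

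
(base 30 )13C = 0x3ea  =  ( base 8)1752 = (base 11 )831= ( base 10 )1002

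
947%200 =147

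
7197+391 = 7588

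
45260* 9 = 407340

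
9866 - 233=9633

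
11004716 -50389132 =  - 39384416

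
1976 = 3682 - 1706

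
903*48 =43344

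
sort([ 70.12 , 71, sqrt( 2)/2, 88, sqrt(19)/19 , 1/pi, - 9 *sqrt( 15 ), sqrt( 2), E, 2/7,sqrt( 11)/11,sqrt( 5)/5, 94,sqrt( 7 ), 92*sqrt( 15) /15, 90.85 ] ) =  [  -  9*sqrt(15 ), sqrt ( 19)/19, 2/7, sqrt( 11)/11,1/pi, sqrt( 5)/5,sqrt(2)/2, sqrt(2), sqrt(7 ), E, 92 *sqrt( 15)/15,70.12, 71, 88,90.85 , 94]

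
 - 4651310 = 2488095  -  7139405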